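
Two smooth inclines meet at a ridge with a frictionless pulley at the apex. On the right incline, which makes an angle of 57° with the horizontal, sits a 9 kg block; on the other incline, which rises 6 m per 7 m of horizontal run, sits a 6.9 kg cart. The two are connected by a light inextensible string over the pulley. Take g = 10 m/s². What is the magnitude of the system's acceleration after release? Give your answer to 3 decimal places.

Resolve each weight along its own incline: the 9 kg mass has component 9 × 10 × sin 57° = 75.480 N down its slope, and the 6.9 kg mass has 6.9 × 10 × sin 40.60° = 44.905 N down its slope.
The 9 kg side's 75.480 N exceeds the other side's 44.905 N, so that mass slides down and the 6.9 kg mass slides up. Taking that direction as positive, Newton's second law for the whole system gives 75.480 − 44.905 = (9 + 6.9) a, so a = 30.575 / 15.9 = 1.9230 m/s².

1.923 m/s²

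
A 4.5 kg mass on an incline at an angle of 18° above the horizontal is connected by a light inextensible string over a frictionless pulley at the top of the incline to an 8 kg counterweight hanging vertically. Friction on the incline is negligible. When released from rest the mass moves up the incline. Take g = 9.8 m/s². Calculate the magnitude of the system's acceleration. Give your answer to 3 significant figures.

5.18 m/s²

For the mass on the incline: the weight component along the slope is m₁g sin 18° = 4.5 × 9.8 × 0.3090 = 13.627 N and the normal force is N = m₁g cos 18° = 41.942 N.
Newton's second law for the mass (up-slope positive): T − 13.627 = 4.5 a. For the hanging counterweight (downward positive): 8 × 9.8 − T = 8 a.
Adding the two equations eliminates T: 64.773 = 12.5 a, so a = 5.1818 m/s².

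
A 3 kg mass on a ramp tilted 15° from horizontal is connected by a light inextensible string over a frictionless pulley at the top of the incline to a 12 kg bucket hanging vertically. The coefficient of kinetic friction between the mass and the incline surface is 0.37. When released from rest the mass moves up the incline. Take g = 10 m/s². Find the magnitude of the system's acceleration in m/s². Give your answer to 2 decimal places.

For the mass on the incline: the weight component along the slope is m₁g sin 15° = 3 × 10 × 0.2588 = 7.764 N and the normal force is N = m₁g cos 15° = 28.978 N.
Kinetic friction opposes the mass's motion up the incline: f = μN = 0.37 × 28.978 = 10.722 N acting down the slope.
Newton's second law for the mass (up-slope positive): T − 7.764 − 10.722 = 3 a. For the hanging bucket (downward positive): 12 × 10 − T = 12 a.
Adding the two equations eliminates T: 101.514 = 15 a, so a = 6.7676 m/s².

6.77 m/s²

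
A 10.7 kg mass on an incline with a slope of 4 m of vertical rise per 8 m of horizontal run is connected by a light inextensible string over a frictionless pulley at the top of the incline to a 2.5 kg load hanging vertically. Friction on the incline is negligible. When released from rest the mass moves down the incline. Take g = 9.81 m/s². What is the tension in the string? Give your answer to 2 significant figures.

29 N

For the mass on the incline: the weight component along the slope is m₁g sin 26.57° = 10.7 × 9.81 × 0.4472 = 46.941 N and the normal force is N = m₁g cos 26.57° = 93.885 N.
Newton's second law for the mass (down-slope positive): 46.941 − T = 10.7 a. For the hanging load (upward positive): T − 2.5 × 9.81 = 2.5 a.
Adding the two equations eliminates T: 22.416 = 13.2 a, so a = 1.6982 m/s².
Then from the hanging load's equation, T = 2.5 × (9.81 + 1.6982) = 28.771 N.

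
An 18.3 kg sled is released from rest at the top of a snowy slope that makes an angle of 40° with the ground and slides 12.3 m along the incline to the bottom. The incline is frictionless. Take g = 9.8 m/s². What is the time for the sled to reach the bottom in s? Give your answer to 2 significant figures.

The weight component along the incline is mg sin 40° = 115.278 N and the normal force is N = mg cos 40° = 137.382 N.
With no friction, a = g sin 40° = 6.2993 m/s².
Starting from rest, L = ½at², so t = √(2L/a) = √(2 × 12.3 / 6.2993) = 1.9762 s.

2.0 s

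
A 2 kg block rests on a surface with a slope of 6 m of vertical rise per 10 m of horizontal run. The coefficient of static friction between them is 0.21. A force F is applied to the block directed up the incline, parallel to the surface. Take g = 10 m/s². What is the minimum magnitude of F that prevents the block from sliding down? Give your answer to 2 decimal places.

The normal force is N = mg cos 30.96° = 17.150 N. With F at its minimum the block is on the verge of sliding down, so static friction is at its maximum μ_s N = 0.21 × 17.150 = 3.601 N and acts up the slope.
Equilibrium along the incline: F + μ_s N = mg sin 30.96°, so F = 10.290 − 3.601 = 6.689 N.

6.69 N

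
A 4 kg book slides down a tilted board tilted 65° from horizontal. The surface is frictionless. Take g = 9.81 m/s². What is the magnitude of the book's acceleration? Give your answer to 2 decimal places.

Resolving the weight along the incline: the component pulling the book down the slope is mg sin 65° = 4 × 9.81 × 0.9063 = 35.563 N, and the normal force is N = mg cos 65° = 4 × 9.81 × 0.4226 = 16.583 N.
With no friction the net force along the incline is 35.563 N, so a = g sin 65° = 35.563 / 4 = 8.8908 m/s².

8.89 m/s²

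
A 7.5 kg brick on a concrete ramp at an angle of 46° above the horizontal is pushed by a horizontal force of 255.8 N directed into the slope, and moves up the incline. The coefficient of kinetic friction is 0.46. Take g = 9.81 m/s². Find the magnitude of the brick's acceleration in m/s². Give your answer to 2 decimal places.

The horizontal push has components F cos 46° = 255.8 × 0.6947 = 177.704 N up the incline and F sin 46° = 255.8 × 0.7193 = 183.997 N pressing into the surface.
The normal force is therefore N = mg cos 46° + F sin 46° = 51.113 + 183.997 = 235.110 N, and kinetic friction down the slope is μN = 0.46 × 235.110 = 108.151 N.
Along the incline: F cos 46° − mg sin 46° − μN = ma, so 177.704 − 52.922 − 108.151 = 7.5 a, giving a = 2.2175 m/s².

2.22 m/s²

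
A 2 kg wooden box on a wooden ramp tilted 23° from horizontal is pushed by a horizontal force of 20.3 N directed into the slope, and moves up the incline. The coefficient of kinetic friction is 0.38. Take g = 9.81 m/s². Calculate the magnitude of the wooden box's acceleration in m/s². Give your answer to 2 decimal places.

The horizontal push has components F cos 23° = 20.3 × 0.9205 = 18.686 N up the incline and F sin 23° = 20.3 × 0.3907 = 7.931 N pressing into the surface.
The normal force is therefore N = mg cos 23° + F sin 23° = 18.060 + 7.931 = 25.991 N, and kinetic friction down the slope is μN = 0.38 × 25.991 = 9.877 N.
Along the incline: F cos 23° − mg sin 23° − μN = ma, so 18.686 − 7.666 − 9.877 = 2 a, giving a = 0.5715 m/s².

0.57 m/s²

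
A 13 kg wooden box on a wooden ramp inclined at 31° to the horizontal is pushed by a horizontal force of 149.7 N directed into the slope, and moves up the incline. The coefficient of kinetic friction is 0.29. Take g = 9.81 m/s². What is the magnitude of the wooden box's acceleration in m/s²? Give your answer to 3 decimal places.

0.660 m/s²

The horizontal push has components F cos 31° = 149.7 × 0.8572 = 128.323 N up the incline and F sin 31° = 149.7 × 0.5150 = 77.096 N pressing into the surface.
The normal force is therefore N = mg cos 31° + F sin 31° = 109.319 + 77.096 = 186.415 N, and kinetic friction down the slope is μN = 0.29 × 186.415 = 54.060 N.
Along the incline: F cos 31° − mg sin 31° − μN = ma, so 128.323 − 65.678 − 54.060 = 13 a, giving a = 0.6604 m/s².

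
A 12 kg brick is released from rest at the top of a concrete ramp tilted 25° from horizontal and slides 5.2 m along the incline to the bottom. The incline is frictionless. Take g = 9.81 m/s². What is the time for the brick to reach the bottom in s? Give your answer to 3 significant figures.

The weight component along the incline is mg sin 25° = 49.751 N and the normal force is N = mg cos 25° = 106.691 N.
With no friction, a = g sin 25° = 4.1459 m/s².
Starting from rest, L = ½at², so t = √(2L/a) = √(2 × 5.2 / 4.1459) = 1.5838 s.

1.58 s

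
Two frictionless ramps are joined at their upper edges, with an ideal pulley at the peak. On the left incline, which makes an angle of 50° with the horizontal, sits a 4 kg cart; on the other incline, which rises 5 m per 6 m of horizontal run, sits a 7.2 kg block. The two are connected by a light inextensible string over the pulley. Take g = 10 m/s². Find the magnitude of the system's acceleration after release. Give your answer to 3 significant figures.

1.38 m/s²

Resolve each weight along its own incline: the 4 kg mass has component 4 × 10 × sin 50° = 30.642 N down its slope, and the 7.2 kg mass has 7.2 × 10 × sin 39.81° = 46.093 N down its slope.
The 7.2 kg side's 46.093 N exceeds the other side's 30.642 N, so that mass slides down and the 4 kg mass slides up. Taking that direction as positive, Newton's second law for the whole system gives 46.093 − 30.642 = (4 + 7.2) a, so a = 15.451 / 11.2 = 1.3796 m/s².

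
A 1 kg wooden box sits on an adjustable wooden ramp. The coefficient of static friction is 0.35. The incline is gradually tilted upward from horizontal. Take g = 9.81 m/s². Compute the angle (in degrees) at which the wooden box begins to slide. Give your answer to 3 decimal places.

19.290°

At the threshold of sliding, static friction is at its maximum μ_s N and exactly balances the weight component along the incline: mg sin θ = μ_s mg cos θ.
Hence tan θ = μ_s = 0.35, so θ = arctan(0.35) = 19.2900°.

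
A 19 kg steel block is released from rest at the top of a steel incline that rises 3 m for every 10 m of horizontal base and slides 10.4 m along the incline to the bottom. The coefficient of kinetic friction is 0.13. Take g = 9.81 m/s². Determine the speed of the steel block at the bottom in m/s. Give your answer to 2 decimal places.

5.76 m/s

The weight component along the incline is mg sin 16.70° = 53.559 N and the normal force is N = mg cos 16.70° = 178.529 N.
Friction up the slope is f = μN = 0.13 × 178.529 = 23.209 N, so the net downslope force is 53.559 − 23.209 = 30.350 N and a = 30.350 / 19 = 1.5974 m/s².
Starting from rest over a distance of 10.4 m, v² = 2aL = 2 × 1.5974 × 10.4 = 33.2259, so v = 5.7642 m/s.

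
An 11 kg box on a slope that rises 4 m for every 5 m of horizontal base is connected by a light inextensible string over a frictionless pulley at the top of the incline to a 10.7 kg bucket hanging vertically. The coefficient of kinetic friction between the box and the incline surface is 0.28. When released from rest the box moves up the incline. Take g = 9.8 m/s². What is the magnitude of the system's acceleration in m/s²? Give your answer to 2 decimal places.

0.64 m/s²

For the box on the incline: the weight component along the slope is m₁g sin 38.66° = 11 × 9.8 × 0.6247 = 67.343 N and the normal force is N = m₁g cos 38.66° = 84.178 N.
Kinetic friction opposes the box's motion up the incline: f = μN = 0.28 × 84.178 = 23.570 N acting down the slope.
Newton's second law for the box (up-slope positive): T − 67.343 − 23.570 = 11 a. For the hanging bucket (downward positive): 10.7 × 9.8 − T = 10.7 a.
Adding the two equations eliminates T: 13.947 = 21.7 a, so a = 0.6427 m/s².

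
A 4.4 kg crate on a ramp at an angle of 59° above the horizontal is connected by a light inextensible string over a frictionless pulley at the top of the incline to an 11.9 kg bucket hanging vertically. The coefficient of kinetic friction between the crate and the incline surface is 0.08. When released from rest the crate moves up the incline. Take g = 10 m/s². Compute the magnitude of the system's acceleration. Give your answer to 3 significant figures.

For the crate on the incline: the weight component along the slope is m₁g sin 59° = 4.4 × 10 × 0.8572 = 37.717 N and the normal force is N = m₁g cos 59° = 22.662 N.
Kinetic friction opposes the crate's motion up the incline: f = μN = 0.08 × 22.662 = 1.813 N acting down the slope.
Newton's second law for the crate (up-slope positive): T − 37.717 − 1.813 = 4.4 a. For the hanging bucket (downward positive): 11.9 × 10 − T = 11.9 a.
Adding the two equations eliminates T: 79.470 = 16.3 a, so a = 4.8755 m/s².

4.88 m/s²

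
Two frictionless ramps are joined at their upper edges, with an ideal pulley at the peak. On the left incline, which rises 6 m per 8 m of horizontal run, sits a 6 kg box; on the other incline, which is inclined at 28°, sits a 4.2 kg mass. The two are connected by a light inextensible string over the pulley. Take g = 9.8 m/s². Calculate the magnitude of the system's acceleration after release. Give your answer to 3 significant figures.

1.56 m/s²

Resolve each weight along its own incline: the 6 kg mass has component 6 × 9.8 × sin 36.87° = 35.280 N down its slope, and the 4.2 kg mass has 4.2 × 9.8 × sin 28° = 19.323 N down its slope.
The 6 kg side's 35.280 N exceeds the other side's 19.323 N, so that mass slides down and the 4.2 kg mass slides up. Taking that direction as positive, Newton's second law for the whole system gives 35.280 − 19.323 = (6 + 4.2) a, so a = 15.957 / 10.2 = 1.5644 m/s².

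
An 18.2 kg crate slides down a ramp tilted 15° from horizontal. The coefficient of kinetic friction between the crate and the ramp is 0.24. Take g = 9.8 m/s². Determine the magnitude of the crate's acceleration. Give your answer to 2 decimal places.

0.26 m/s²

Resolving the weight along the incline: the component pulling the crate down the slope is mg sin 15° = 18.2 × 9.8 × 0.2588 = 46.160 N, and the normal force is N = mg cos 15° = 18.2 × 9.8 × 0.9659 = 172.278 N.
Kinetic friction acts up the slope with magnitude f = μN = 0.24 × 172.278 = 41.347 N.
Net force along the incline is 46.160 − 41.347 = 4.813 N, so a = 4.813 / 18.2 = 0.2645 m/s².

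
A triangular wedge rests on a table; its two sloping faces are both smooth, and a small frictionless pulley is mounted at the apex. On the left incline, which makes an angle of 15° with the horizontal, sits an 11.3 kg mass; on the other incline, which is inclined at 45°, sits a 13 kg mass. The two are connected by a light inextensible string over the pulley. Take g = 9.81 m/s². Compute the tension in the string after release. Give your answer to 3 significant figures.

Resolve each weight along its own incline: the 11.3 kg mass has component 11.3 × 9.81 × sin 15° = 28.691 N down its slope, and the 13 kg mass has 13 × 9.81 × sin 45° = 90.177 N down its slope.
The 13 kg side's 90.177 N exceeds the other side's 28.691 N, so that mass slides down and the 11.3 kg mass slides up. Taking that direction as positive, Newton's second law for the whole system gives 90.177 − 28.691 = (11.3 + 13) a, so a = 61.486 / 24.3 = 2.5303 m/s².
For the 11.3 kg mass (up-slope positive): T − 28.691 = 11.3 × 2.5303, so T = 57.283 N.

57.3 N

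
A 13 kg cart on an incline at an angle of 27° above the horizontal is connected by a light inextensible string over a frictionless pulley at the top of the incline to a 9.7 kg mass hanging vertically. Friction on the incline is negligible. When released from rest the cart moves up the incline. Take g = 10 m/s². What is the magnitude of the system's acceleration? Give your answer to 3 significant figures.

1.67 m/s²

For the cart on the incline: the weight component along the slope is m₁g sin 27° = 13 × 10 × 0.4540 = 59.020 N and the normal force is N = m₁g cos 27° = 115.831 N.
Newton's second law for the cart (up-slope positive): T − 59.020 = 13 a. For the hanging mass (downward positive): 9.7 × 10 − T = 9.7 a.
Adding the two equations eliminates T: 37.980 = 22.7 a, so a = 1.6731 m/s².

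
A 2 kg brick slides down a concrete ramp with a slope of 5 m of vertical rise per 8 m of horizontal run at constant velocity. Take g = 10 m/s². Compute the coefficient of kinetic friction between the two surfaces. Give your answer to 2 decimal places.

0.62

At constant velocity the net force along the incline is zero: mg sin 32.01° = μ mg cos 32.01°.
So μ = tan 32.01° = 0.5300 / 0.8480 = 0.6250.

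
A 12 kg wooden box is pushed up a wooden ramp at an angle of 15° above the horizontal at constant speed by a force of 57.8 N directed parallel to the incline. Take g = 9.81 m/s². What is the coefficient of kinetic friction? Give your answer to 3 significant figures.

0.240

At constant speed ΣF = 0 along the incline. The applied 57.8 N acts up the slope; the weight component mg sin 15° = 30.468 N and kinetic friction μN both act down the slope.
So 57.8 = 30.468 + μ × 113.709, giving μ = (57.8 − 30.468) / 113.709 = 0.2404.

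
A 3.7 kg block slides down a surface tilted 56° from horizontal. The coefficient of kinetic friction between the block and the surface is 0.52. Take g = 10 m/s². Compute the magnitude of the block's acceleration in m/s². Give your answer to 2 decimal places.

5.38 m/s²

Resolving the weight along the incline: the component pulling the block down the slope is mg sin 56° = 3.7 × 10 × 0.8290 = 30.673 N, and the normal force is N = mg cos 56° = 3.7 × 10 × 0.5592 = 20.690 N.
Kinetic friction acts up the slope with magnitude f = μN = 0.52 × 20.690 = 10.759 N.
Net force along the incline is 30.673 − 10.759 = 19.914 N, so a = 19.914 / 3.7 = 5.3822 m/s².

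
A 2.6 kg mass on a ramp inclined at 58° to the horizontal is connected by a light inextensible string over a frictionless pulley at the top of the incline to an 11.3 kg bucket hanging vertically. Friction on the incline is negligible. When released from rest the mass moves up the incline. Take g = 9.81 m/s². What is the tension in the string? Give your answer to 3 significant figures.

For the mass on the incline: the weight component along the slope is m₁g sin 58° = 2.6 × 9.81 × 0.8480 = 21.629 N and the normal force is N = m₁g cos 58° = 13.516 N.
Newton's second law for the mass (up-slope positive): T − 21.629 = 2.6 a. For the hanging bucket (downward positive): 11.3 × 9.81 − T = 11.3 a.
Adding the two equations eliminates T: 89.224 = 13.9 a, so a = 6.4190 m/s².
Then from the hanging bucket's equation, T = 11.3 × (9.81 − 6.4190) = 38.318 N.

38.3 N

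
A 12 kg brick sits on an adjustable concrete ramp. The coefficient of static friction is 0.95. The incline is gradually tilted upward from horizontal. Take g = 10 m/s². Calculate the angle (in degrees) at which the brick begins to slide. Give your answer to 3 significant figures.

At the threshold of sliding, static friction is at its maximum μ_s N and exactly balances the weight component along the incline: mg sin θ = μ_s mg cos θ.
Hence tan θ = μ_s = 0.95, so θ = arctan(0.95) = 43.5312°.

43.5°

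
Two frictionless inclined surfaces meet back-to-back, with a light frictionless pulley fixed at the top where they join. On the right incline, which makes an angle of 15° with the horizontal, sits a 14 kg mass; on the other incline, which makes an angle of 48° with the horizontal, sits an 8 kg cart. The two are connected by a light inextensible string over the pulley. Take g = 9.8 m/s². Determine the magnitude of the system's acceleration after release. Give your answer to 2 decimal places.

1.03 m/s²

Resolve each weight along its own incline: the 14 kg mass has component 14 × 9.8 × sin 15° = 35.510 N down its slope, and the 8 kg mass has 8 × 9.8 × sin 48° = 58.263 N down its slope.
The 8 kg side's 58.263 N exceeds the other side's 35.510 N, so that mass slides down and the 14 kg mass slides up. Taking that direction as positive, Newton's second law for the whole system gives 58.263 − 35.510 = (14 + 8) a, so a = 22.753 / 22 = 1.0342 m/s².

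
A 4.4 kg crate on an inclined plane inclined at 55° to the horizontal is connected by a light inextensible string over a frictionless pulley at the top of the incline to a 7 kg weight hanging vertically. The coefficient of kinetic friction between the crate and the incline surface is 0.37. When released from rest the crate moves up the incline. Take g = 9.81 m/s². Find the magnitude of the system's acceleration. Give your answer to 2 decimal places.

For the crate on the incline: the weight component along the slope is m₁g sin 55° = 4.4 × 9.81 × 0.8192 = 35.360 N and the normal force is N = m₁g cos 55° = 24.758 N.
Kinetic friction opposes the crate's motion up the incline: f = μN = 0.37 × 24.758 = 9.160 N acting down the slope.
Newton's second law for the crate (up-slope positive): T − 35.360 − 9.160 = 4.4 a. For the hanging weight (downward positive): 7 × 9.81 − T = 7 a.
Adding the two equations eliminates T: 24.150 = 11.4 a, so a = 2.1184 m/s².

2.12 m/s²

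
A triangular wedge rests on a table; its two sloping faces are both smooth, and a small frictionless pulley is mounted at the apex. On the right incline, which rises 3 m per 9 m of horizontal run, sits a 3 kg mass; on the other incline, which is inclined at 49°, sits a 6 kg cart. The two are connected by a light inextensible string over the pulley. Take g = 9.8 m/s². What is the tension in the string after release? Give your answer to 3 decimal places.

20.990 N

Resolve each weight along its own incline: the 3 kg mass has component 3 × 9.8 × sin 18.43° = 9.297 N down its slope, and the 6 kg mass has 6 × 9.8 × sin 49° = 44.377 N down its slope.
The 6 kg side's 44.377 N exceeds the other side's 9.297 N, so that mass slides down and the 3 kg mass slides up. Taking that direction as positive, Newton's second law for the whole system gives 44.377 − 9.297 = (3 + 6) a, so a = 35.080 / 9 = 3.8978 m/s².
For the 3 kg mass (up-slope positive): T − 9.297 = 3 × 3.8978, so T = 20.990 N.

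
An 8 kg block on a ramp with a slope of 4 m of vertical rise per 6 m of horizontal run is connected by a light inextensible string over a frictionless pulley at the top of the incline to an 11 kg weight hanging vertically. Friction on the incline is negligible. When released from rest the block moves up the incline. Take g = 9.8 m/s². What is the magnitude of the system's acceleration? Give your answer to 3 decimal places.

3.385 m/s²

For the block on the incline: the weight component along the slope is m₁g sin 33.69° = 8 × 9.8 × 0.5547 = 43.488 N and the normal force is N = m₁g cos 33.69° = 65.233 N.
Newton's second law for the block (up-slope positive): T − 43.488 = 8 a. For the hanging weight (downward positive): 11 × 9.8 − T = 11 a.
Adding the two equations eliminates T: 64.312 = 19 a, so a = 3.3848 m/s².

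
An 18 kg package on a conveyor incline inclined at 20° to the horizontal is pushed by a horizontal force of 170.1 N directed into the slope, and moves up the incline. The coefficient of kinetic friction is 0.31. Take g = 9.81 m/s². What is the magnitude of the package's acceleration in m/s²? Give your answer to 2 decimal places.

1.67 m/s²

The horizontal push has components F cos 20° = 170.1 × 0.9397 = 159.843 N up the incline and F sin 20° = 170.1 × 0.3420 = 58.174 N pressing into the surface.
The normal force is therefore N = mg cos 20° + F sin 20° = 165.932 + 58.174 = 224.106 N, and kinetic friction down the slope is μN = 0.31 × 224.106 = 69.473 N.
Along the incline: F cos 20° − mg sin 20° − μN = ma, so 159.843 − 60.390 − 69.473 = 18 a, giving a = 1.6656 m/s².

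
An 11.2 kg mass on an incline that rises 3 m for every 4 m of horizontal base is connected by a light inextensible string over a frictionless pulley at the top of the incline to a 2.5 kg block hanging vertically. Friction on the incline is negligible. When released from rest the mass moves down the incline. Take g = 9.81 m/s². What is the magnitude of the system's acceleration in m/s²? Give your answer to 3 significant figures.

3.02 m/s²

For the mass on the incline: the weight component along the slope is m₁g sin 36.87° = 11.2 × 9.81 × 0.6000 = 65.923 N and the normal force is N = m₁g cos 36.87° = 87.898 N.
Newton's second law for the mass (down-slope positive): 65.923 − T = 11.2 a. For the hanging block (upward positive): T − 2.5 × 9.81 = 2.5 a.
Adding the two equations eliminates T: 41.398 = 13.7 a, so a = 3.0218 m/s².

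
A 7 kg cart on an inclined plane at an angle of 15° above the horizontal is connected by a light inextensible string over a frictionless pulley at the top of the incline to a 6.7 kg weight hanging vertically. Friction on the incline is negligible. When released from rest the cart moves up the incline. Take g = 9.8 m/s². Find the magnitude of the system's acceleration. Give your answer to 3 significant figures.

3.50 m/s²

For the cart on the incline: the weight component along the slope is m₁g sin 15° = 7 × 9.8 × 0.2588 = 17.754 N and the normal force is N = m₁g cos 15° = 66.263 N.
Newton's second law for the cart (up-slope positive): T − 17.754 = 7 a. For the hanging weight (downward positive): 6.7 × 9.8 − T = 6.7 a.
Adding the two equations eliminates T: 47.906 = 13.7 a, so a = 3.4968 m/s².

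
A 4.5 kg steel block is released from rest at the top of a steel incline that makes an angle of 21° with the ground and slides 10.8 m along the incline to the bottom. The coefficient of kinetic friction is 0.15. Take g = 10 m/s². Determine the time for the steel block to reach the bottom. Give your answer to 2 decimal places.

3.15 s

The weight component along the incline is mg sin 21° = 16.127 N and the normal force is N = mg cos 21° = 42.011 N.
Friction up the slope is f = μN = 0.15 × 42.011 = 6.302 N, so the net downslope force is 16.127 − 6.302 = 9.825 N and a = 9.825 / 4.5 = 2.1833 m/s².
Starting from rest, L = ½at², so t = √(2L/a) = √(2 × 10.8 / 2.1833) = 3.1454 s.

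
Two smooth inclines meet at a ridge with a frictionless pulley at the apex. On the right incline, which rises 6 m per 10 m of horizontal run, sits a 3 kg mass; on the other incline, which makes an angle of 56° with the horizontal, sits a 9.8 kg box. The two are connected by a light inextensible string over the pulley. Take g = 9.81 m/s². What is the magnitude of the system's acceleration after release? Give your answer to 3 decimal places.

Resolve each weight along its own incline: the 3 kg mass has component 3 × 9.81 × sin 30.96° = 15.142 N down its slope, and the 9.8 kg mass has 9.8 × 9.81 × sin 56° = 79.702 N down its slope.
The 9.8 kg side's 79.702 N exceeds the other side's 15.142 N, so that mass slides down and the 3 kg mass slides up. Taking that direction as positive, Newton's second law for the whole system gives 79.702 − 15.142 = (3 + 9.8) a, so a = 64.560 / 12.8 = 5.0438 m/s².

5.044 m/s²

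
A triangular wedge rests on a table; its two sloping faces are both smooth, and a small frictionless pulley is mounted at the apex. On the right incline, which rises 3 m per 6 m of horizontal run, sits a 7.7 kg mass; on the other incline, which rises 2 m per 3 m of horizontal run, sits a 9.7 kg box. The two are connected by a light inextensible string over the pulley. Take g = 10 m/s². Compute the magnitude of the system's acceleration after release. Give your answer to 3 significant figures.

Resolve each weight along its own incline: the 7.7 kg mass has component 7.7 × 10 × sin 26.57° = 34.435 N down its slope, and the 9.7 kg mass has 9.7 × 10 × sin 33.69° = 53.806 N down its slope.
The 9.7 kg side's 53.806 N exceeds the other side's 34.435 N, so that mass slides down and the 7.7 kg mass slides up. Taking that direction as positive, Newton's second law for the whole system gives 53.806 − 34.435 = (7.7 + 9.7) a, so a = 19.371 / 17.4 = 1.1133 m/s².

1.11 m/s²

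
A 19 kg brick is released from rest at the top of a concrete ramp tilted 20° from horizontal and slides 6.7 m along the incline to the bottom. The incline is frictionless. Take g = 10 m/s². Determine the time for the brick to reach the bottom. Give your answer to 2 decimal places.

The weight component along the incline is mg sin 20° = 64.984 N and the normal force is N = mg cos 20° = 178.542 N.
With no friction, a = g sin 20° = 3.4202 m/s².
Starting from rest, L = ½at², so t = √(2L/a) = √(2 × 6.7 / 3.4202) = 1.9794 s.

1.98 s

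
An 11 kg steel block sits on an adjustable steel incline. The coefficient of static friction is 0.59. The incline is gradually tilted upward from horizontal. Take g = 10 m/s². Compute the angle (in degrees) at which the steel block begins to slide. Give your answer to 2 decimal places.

At the threshold of sliding, static friction is at its maximum μ_s N and exactly balances the weight component along the incline: mg sin θ = μ_s mg cos θ.
Hence tan θ = μ_s = 0.59, so θ = arctan(0.59) = 30.5406°.

30.54°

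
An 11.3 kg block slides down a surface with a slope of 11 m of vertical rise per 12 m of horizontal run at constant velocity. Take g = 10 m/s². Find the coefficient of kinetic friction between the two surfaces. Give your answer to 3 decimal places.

0.917

At constant velocity the net force along the incline is zero: mg sin 42.51° = μ mg cos 42.51°.
So μ = tan 42.51° = 0.6757 / 0.7372 = 0.9166.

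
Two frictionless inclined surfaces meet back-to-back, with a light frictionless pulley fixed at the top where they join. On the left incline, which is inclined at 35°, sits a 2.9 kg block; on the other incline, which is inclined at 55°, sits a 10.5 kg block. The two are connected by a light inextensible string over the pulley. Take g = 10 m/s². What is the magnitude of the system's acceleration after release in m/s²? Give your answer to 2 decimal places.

5.18 m/s²

Resolve each weight along its own incline: the 2.9 kg mass has component 2.9 × 10 × sin 35° = 16.634 N down its slope, and the 10.5 kg mass has 10.5 × 10 × sin 55° = 86.011 N down its slope.
The 10.5 kg side's 86.011 N exceeds the other side's 16.634 N, so that mass slides down and the 2.9 kg mass slides up. Taking that direction as positive, Newton's second law for the whole system gives 86.011 − 16.634 = (2.9 + 10.5) a, so a = 69.377 / 13.4 = 5.1774 m/s².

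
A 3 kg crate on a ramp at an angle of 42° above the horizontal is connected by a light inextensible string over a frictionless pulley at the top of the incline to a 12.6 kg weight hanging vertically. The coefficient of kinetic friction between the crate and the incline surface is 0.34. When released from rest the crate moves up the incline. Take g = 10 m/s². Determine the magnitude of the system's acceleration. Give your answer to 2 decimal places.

For the crate on the incline: the weight component along the slope is m₁g sin 42° = 3 × 10 × 0.6691 = 20.073 N and the normal force is N = m₁g cos 42° = 22.294 N.
Kinetic friction opposes the crate's motion up the incline: f = μN = 0.34 × 22.294 = 7.580 N acting down the slope.
Newton's second law for the crate (up-slope positive): T − 20.073 − 7.580 = 3 a. For the hanging weight (downward positive): 12.6 × 10 − T = 12.6 a.
Adding the two equations eliminates T: 98.347 = 15.6 a, so a = 6.3043 m/s².

6.30 m/s²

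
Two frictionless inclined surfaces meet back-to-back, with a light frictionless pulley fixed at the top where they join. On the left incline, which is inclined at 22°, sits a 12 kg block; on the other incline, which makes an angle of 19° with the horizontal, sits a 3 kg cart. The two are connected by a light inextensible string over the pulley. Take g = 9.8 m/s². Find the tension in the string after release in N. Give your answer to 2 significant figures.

16 N

Resolve each weight along its own incline: the 12 kg mass has component 12 × 9.8 × sin 22° = 44.054 N down its slope, and the 3 kg mass has 3 × 9.8 × sin 19° = 9.572 N down its slope.
The 12 kg side's 44.054 N exceeds the other side's 9.572 N, so that mass slides down and the 3 kg mass slides up. Taking that direction as positive, Newton's second law for the whole system gives 44.054 − 9.572 = (12 + 3) a, so a = 34.482 / 15 = 2.2988 m/s².
For the 3 kg mass (up-slope positive): T − 9.572 = 3 × 2.2988, so T = 16.468 N.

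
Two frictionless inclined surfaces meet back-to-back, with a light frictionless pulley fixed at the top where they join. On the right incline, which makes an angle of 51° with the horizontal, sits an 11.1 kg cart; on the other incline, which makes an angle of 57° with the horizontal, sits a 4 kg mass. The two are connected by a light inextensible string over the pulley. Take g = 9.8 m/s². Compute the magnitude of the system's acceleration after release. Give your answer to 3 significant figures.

3.42 m/s²

Resolve each weight along its own incline: the 11.1 kg mass has component 11.1 × 9.8 × sin 51° = 84.538 N down its slope, and the 4 kg mass has 4 × 9.8 × sin 57° = 32.876 N down its slope.
The 11.1 kg side's 84.538 N exceeds the other side's 32.876 N, so that mass slides down and the 4 kg mass slides up. Taking that direction as positive, Newton's second law for the whole system gives 84.538 − 32.876 = (11.1 + 4) a, so a = 51.662 / 15.1 = 3.4213 m/s².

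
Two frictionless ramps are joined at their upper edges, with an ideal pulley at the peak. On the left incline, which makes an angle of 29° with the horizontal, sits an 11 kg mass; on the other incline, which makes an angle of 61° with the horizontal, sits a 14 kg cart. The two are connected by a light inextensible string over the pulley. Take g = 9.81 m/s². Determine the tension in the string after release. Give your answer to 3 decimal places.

82.150 N

Resolve each weight along its own incline: the 11 kg mass has component 11 × 9.81 × sin 29° = 52.316 N down its slope, and the 14 kg mass has 14 × 9.81 × sin 61° = 120.120 N down its slope.
The 14 kg side's 120.120 N exceeds the other side's 52.316 N, so that mass slides down and the 11 kg mass slides up. Taking that direction as positive, Newton's second law for the whole system gives 120.120 − 52.316 = (11 + 14) a, so a = 67.804 / 25 = 2.7122 m/s².
For the 11 kg mass (up-slope positive): T − 52.316 = 11 × 2.7122, so T = 82.150 N.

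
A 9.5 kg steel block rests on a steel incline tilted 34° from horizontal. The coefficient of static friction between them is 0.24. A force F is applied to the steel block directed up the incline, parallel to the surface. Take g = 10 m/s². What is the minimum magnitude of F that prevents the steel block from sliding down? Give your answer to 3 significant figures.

The normal force is N = mg cos 34° = 78.759 N. With F at its minimum the steel block is on the verge of sliding down, so static friction is at its maximum μ_s N = 0.24 × 78.759 = 18.902 N and acts up the slope.
Equilibrium along the incline: F + μ_s N = mg sin 34°, so F = 53.123 − 18.902 = 34.221 N.

34.2 N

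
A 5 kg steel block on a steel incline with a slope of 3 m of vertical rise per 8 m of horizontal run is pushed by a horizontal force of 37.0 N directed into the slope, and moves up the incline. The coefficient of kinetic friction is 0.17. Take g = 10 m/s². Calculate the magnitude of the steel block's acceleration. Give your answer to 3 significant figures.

1.38 m/s²

The horizontal push has components F cos 20.56° = 37.0 × 0.9363 = 34.643 N up the incline and F sin 20.56° = 37.0 × 0.3511 = 12.991 N pressing into the surface.
The normal force is therefore N = mg cos 20.56° + F sin 20.56° = 46.815 + 12.991 = 59.806 N, and kinetic friction down the slope is μN = 0.17 × 59.806 = 10.167 N.
Along the incline: F cos 20.56° − mg sin 20.56° − μN = ma, so 34.643 − 17.555 − 10.167 = 5 a, giving a = 1.3842 m/s².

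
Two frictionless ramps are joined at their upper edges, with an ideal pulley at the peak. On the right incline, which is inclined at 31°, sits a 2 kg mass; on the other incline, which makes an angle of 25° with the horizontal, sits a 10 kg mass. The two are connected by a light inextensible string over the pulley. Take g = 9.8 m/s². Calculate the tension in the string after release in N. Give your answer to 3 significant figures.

15.3 N

Resolve each weight along its own incline: the 2 kg mass has component 2 × 9.8 × sin 31° = 10.095 N down its slope, and the 10 kg mass has 10 × 9.8 × sin 25° = 41.417 N down its slope.
The 10 kg side's 41.417 N exceeds the other side's 10.095 N, so that mass slides down and the 2 kg mass slides up. Taking that direction as positive, Newton's second law for the whole system gives 41.417 − 10.095 = (2 + 10) a, so a = 31.322 / 12 = 2.6102 m/s².
For the 2 kg mass (up-slope positive): T − 10.095 = 2 × 2.6102, so T = 15.315 N.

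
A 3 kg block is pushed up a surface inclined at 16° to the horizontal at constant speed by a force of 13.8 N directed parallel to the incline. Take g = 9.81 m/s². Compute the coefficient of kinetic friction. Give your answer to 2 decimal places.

At constant speed ΣF = 0 along the incline. The applied 13.8 N acts up the slope; the weight component mg sin 16° = 8.112 N and kinetic friction μN both act down the slope.
So 13.8 = 8.112 + μ × 28.290, giving μ = (13.8 − 8.112) / 28.290 = 0.2011.

0.20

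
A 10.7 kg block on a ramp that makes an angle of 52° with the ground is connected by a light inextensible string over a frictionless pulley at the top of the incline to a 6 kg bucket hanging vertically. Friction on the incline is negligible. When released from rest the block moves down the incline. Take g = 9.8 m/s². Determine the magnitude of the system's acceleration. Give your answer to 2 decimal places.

For the block on the incline: the weight component along the slope is m₁g sin 52° = 10.7 × 9.8 × 0.7880 = 82.630 N and the normal force is N = m₁g cos 52° = 64.558 N.
Newton's second law for the block (down-slope positive): 82.630 − T = 10.7 a. For the hanging bucket (upward positive): T − 6 × 9.8 = 6 a.
Adding the two equations eliminates T: 23.830 = 16.7 a, so a = 1.4269 m/s².

1.43 m/s²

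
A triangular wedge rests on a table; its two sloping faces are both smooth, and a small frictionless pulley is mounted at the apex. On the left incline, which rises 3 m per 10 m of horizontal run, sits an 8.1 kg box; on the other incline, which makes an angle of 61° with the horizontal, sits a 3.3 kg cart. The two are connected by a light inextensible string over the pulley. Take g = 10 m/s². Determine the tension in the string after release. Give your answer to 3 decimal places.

27.245 N

Resolve each weight along its own incline: the 8.1 kg mass has component 8.1 × 10 × sin 16.70° = 23.275 N down its slope, and the 3.3 kg mass has 3.3 × 10 × sin 61° = 28.862 N down its slope.
The 3.3 kg side's 28.862 N exceeds the other side's 23.275 N, so that mass slides down and the 8.1 kg mass slides up. Taking that direction as positive, Newton's second law for the whole system gives 28.862 − 23.275 = (8.1 + 3.3) a, so a = 5.587 / 11.4 = 0.4901 m/s².
For the 8.1 kg mass (up-slope positive): T − 23.275 = 8.1 × 0.4901, so T = 27.245 N.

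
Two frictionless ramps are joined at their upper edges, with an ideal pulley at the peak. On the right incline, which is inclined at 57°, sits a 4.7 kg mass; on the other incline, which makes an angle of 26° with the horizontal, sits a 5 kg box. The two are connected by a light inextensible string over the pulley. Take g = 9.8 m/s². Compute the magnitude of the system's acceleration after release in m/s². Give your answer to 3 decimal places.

Resolve each weight along its own incline: the 4.7 kg mass has component 4.7 × 9.8 × sin 57° = 38.629 N down its slope, and the 5 kg mass has 5 × 9.8 × sin 26° = 21.480 N down its slope.
The 4.7 kg side's 38.629 N exceeds the other side's 21.480 N, so that mass slides down and the 5 kg mass slides up. Taking that direction as positive, Newton's second law for the whole system gives 38.629 − 21.480 = (4.7 + 5) a, so a = 17.149 / 9.7 = 1.7679 m/s².

1.768 m/s²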